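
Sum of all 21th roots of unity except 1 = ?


With w = e^(2*pi*i/21), all 21 of the 21th roots of unity w^0 = 1, w, ..., w^(20) sum to 0: 1 + w + ... + w^(20) = (1 - w^21)/(1 - w) = 0 since w^21 = 1, w ≠ 1.
Removing the root 1: w + w^2 + ... + w^(20) = 0 - 1 = -1

Sum = -1


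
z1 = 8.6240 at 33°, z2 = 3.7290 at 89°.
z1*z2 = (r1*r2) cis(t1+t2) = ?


r = 8.6240 * 3.7290 = 32.1589
theta = 33° + 89° = 122° = 122° (mod 360)

32.1589 cis(122°)


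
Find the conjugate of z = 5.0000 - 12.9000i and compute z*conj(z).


z_bar = 5.0000 + 12.9000i
z*z_bar = 5^2 + (-12.9)^2 = 25 + 166.41 = 191.41

z_bar = 5.0000 + 12.9000i, z*z_bar = 191.41


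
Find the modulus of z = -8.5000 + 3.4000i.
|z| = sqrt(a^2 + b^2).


|z| = sqrt((-8.5)^2 + 3.4^2) = sqrt(72.25 + 11.56) = sqrt(83.81) = 9.1548

|z| = 9.1548


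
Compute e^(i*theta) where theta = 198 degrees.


cos(198°) = -0.9511
sin(198°) = -0.3090

e^(i*198°) = -0.9511 - 0.3090i


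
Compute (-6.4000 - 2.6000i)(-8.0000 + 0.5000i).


Real = -6.4*(-8) - (-2.6)*0.5 = 51.2 - (-1.3) = 52.5
Imag = -6.4*0.5 - (8)*(-2.6) = -3.2 + 20.8 = 17.6

52.5000 + 17.6000i


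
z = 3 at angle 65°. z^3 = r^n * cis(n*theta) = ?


r^3 = 3^3 = 27
n*theta = 3*65° = 195° = 195° (mod 360)
a = 27*cos(195°) = -26.0800
b = 27*sin(195°) = -6.9881

27 cis(195°) = -26.0800 - 6.9881i


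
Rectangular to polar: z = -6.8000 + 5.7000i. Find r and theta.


r = sqrt(46.24+32.49) = sqrt(78.73) = 8.8730
theta = atan2(5.7, -6.8) = 140.0291 degrees

r = 8.8730, theta = 140.0291 degrees


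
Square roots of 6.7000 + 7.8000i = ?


|z| = sqrt(44.89+60.84) = 10.2825
sqrt((|z|+a)/2) = sqrt((10.2825+6.7)/2) = sqrt(8.4913) = 2.9140
sqrt((|z|-a)/2) = sqrt((10.2825-6.7)/2) = sqrt(1.7913) = 1.3384

±(2.9140 + 1.3384i) i.e. 2.9140 + 1.3384i and -2.9140 - 1.3384i


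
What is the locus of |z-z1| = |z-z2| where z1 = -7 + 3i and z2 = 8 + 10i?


Equal distances means the locus is the perpendicular bisector of z1 and z2.
Midpoint = ((-7+8)/2, (3+10)/2) = (0.5000, 6.5000)

Perpendicular bisector through (0.5000, 6.5000)


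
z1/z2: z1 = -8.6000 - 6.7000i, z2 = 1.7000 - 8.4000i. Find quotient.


Conjugate of z2 = 1.7000 + 8.4000i
Numerator: (-8.6000 - 6.7000i)(1.7000 + 8.4000i) = 41.6600 - 83.6300i
Denominator: 1.7^2 + (-8.4)^2 = 73.45
Result = (41.6600 - 83.6300i)/73.45

0.5672 - 1.1386i


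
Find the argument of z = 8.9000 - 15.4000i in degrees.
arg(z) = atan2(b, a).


Re = 8.9, Im = -15.4
arg = atan2(-15.4, 8.9) = -59.9754 degrees

arg(z) = -59.9754 degrees


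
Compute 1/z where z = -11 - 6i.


|z|^2 = 121+36 = 157
1/z = (-11 + 6i)/157

1/z = -0.0701 + 0.0382i


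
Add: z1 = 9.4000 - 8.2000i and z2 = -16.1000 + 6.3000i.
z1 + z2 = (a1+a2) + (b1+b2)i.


Real: 9.4 - 16.1 = -6.7
Imag: -8.2 + 6.3 = -1.9

-6.7000 - 1.9000i


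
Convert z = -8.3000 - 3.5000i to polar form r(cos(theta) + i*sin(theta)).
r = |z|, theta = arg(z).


r = sqrt(68.89+12.25) = sqrt(81.14) = 9.0078
theta = atan2(-3.5, -8.3) = -157.1355 degrees

r = 9.0078, theta = -157.1355 degrees


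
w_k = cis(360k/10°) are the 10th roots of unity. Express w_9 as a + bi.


Angle = 360*9/10 = 324°
a = cos(324°) = 0.8090
b = sin(324°) = -0.5878

0.8090 - 0.5878i


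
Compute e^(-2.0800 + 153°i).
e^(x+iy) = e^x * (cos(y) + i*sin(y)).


e^-2.0800 = 0.1249
cos(153°) = -0.891
sin(153°) = 0.454
Real = 0.1249*(-0.891) = -0.1113
Imag = 0.1249*0.454 = 0.0567

-0.1113 + 0.0567i


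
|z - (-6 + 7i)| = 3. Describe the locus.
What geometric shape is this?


|z - z0| = r is a circle with center z0 and radius r.
Center = (-6, 7), radius = 3

Circle with center (-6, 7) and radius 3


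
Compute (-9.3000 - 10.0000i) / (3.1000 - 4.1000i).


Conjugate of z2 = 3.1000 + 4.1000i
Numerator: (-9.3000 - 10.0000i)(3.1000 + 4.1000i) = 12.1700 - 69.1300i
Denominator: 3.1^2 + (-4.1)^2 = 26.42
Result = (12.1700 - 69.1300i)/26.42

0.4606 - 2.6166i


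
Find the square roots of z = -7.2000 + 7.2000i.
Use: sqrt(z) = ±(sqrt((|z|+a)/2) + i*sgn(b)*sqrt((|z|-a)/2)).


|z| = sqrt(51.84+51.84) = 10.1823
sqrt((|z|+a)/2) = sqrt((10.1823+(-7.2))/2) = sqrt(1.4912) = 1.2211
sqrt((|z|-a)/2) = sqrt((10.1823-(-7.2))/2) = sqrt(8.6912) = 2.9481

±(1.2211 + 2.9481i) i.e. 1.2211 + 2.9481i and -1.2211 - 2.9481i


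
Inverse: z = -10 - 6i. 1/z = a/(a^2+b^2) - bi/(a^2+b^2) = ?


|z|^2 = 100+36 = 136
1/z = (-10 + 6i)/136

1/z = -0.0735 + 0.0441i


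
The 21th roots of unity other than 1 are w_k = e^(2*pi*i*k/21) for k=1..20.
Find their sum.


With w = e^(2*pi*i/21), all 21 of the 21th roots of unity w^0 = 1, w, ..., w^(20) sum to 0: 1 + w + ... + w^(20) = (1 - w^21)/(1 - w) = 0 since w^21 = 1, w ≠ 1.
Removing the root 1: w + w^2 + ... + w^(20) = 0 - 1 = -1

Sum = -1


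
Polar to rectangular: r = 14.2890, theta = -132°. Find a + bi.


a = 14.2890*cos(-132°) = 14.2890*(-0.66913) = -9.5612
b = 14.2890*sin(-132°) = 14.2890*(-0.743145) = -10.6188

-9.5612 - 10.6188i


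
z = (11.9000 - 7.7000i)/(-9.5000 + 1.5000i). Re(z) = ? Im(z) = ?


Multiply by conjugate: (11.9000 - 7.7000i)(-9.5000 - 1.5000i) / ((-9.5)^2 + 1.5^2)
Numerator real = 11.9*(-9.5) - (7.7)*1.5 = -124.6
Numerator imag = -7.7*(-9.5) - 11.9*1.5 = 55.3
Denominator = 92.5
Re(z) = -124.6/92.5 = -1.3470
Im(z) = 55.3/92.5 = 0.5978

Re(z) = -1.3470, Im(z) = 0.5978


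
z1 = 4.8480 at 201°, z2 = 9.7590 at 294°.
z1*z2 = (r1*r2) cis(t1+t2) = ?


r = 4.8480 * 9.7590 = 47.3116
theta = 201° + 294° = 495° = 135° (mod 360)

47.3116 cis(135°)


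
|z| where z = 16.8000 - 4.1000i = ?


|z| = sqrt(16.8^2 + (-4.1)^2) = sqrt(282.24 + 16.81) = sqrt(299.05) = 17.2931

|z| = 17.2931


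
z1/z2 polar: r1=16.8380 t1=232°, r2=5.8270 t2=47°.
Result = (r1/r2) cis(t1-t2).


r = 16.8380 / 5.8270 = 2.8897
theta = 232° - 47° = 185° = 185° (mod 360)

2.8897 cis(185°)


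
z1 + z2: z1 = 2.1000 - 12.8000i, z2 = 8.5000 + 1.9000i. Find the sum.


Real: 2.1 + 8.5 = 10.6
Imag: -12.8 + 1.9 = -10.9

10.6000 - 10.9000i


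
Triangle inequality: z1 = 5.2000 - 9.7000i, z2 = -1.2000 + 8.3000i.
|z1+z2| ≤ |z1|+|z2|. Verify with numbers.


|z1| = sqrt(5.2^2 + (-9.7)^2) = sqrt(121.13) = 11.0059
|z2| = sqrt((-1.2)^2 + 8.3^2) = sqrt(70.33) = 8.3863
z1+z2 = 4.0000 - 1.4000i
|z1+z2| = sqrt(17.96) = 4.2379
|z1|+|z2| = 11.0059 + 8.3863 = 19.3922

|z1+z2| = 4.2379 ≤ |z1|+|z2| = 19.3922 (verified)


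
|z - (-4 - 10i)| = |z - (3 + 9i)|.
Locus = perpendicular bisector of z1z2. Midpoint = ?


Equal distances means the locus is the perpendicular bisector of z1 and z2.
Midpoint = ((-4+3)/2, (-10+9)/2) = (-0.5000, -0.5000)

Perpendicular bisector through (-0.5000, -0.5000)


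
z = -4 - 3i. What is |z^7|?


|z| = sqrt(16+9) = sqrt(25) = 5
|z^7| = |z|^7 = 5^7 = 78125

|z^7| = 78125


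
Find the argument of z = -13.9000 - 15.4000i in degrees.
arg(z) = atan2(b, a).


Re = -13.9, Im = -15.4
arg = atan2(-15.4, -13.9) = -132.0693 degrees

arg(z) = -132.0693 degrees


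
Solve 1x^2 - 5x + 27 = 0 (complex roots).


disc = (-5)^2 - 4*1*27 = 25 - 108 = -83
sqrt(|disc|) = sqrt(83) = 9.1104
Real part = 5/(2*1) = 2.5000
Imag part = 9.1104/(2*1) = 4.5552

2.5000 ± 4.5552i


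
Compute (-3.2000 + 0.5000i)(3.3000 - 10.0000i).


Real = -3.2*3.3 - 0.5*(-10) = -10.56 - (-5) = -5.56
Imag = -3.2*(-10) + 3.3*0.5 = 32 + 1.65 = 33.65

-5.5600 + 33.6500i


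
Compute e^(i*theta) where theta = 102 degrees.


cos(102°) = -0.2079
sin(102°) = 0.9781

e^(i*102°) = -0.2079 + 0.9781i


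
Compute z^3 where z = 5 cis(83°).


r^3 = 5^3 = 125
n*theta = 3*83° = 249° = 249° (mod 360)
a = 125*cos(249°) = -44.7960
b = 125*sin(249°) = -116.6976

125 cis(249°) = -44.7960 - 116.6976i


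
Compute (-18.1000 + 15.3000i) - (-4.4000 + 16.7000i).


Real: -18.1 + 4.4 = -13.7
Imag: 15.3 - 16.7 = -1.4

-13.7000 - 1.4000i


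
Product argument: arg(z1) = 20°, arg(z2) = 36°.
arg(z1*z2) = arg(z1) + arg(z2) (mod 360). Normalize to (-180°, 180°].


arg(z1*z2) = 20° + 36° = 56°
Normalized to (-180°, 180°]: 56°

56°


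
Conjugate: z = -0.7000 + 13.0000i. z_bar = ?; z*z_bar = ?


z_bar = -0.7000 - 13.0000i
z*z_bar = (-0.7)^2 + 13^2 = 0.49 + 169 = 169.49

z_bar = -0.7000 - 13.0000i, z*z_bar = 169.49


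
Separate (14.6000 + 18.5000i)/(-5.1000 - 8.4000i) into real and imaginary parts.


Multiply by conjugate: (14.6000 + 18.5000i)(-5.1000 + 8.4000i) / ((-5.1)^2 + (-8.4)^2)
Numerator real = 14.6*(-5.1) + 18.5*(-8.4) = -229.86
Numerator imag = 18.5*(-5.1) - 14.6*(-8.4) = 28.29
Denominator = 96.57
Re(z) = -229.86/96.57 = -2.3802
Im(z) = 28.29/96.57 = 0.2929

Re(z) = -2.3802, Im(z) = 0.2929


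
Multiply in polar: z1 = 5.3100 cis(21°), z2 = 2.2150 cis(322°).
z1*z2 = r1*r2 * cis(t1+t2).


r = 5.3100 * 2.2150 = 11.7616
theta = 21° + 322° = 343° = 343° (mod 360)

11.7616 cis(343°)


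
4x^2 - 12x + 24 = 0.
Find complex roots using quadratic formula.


disc = (-12)^2 - 4*4*24 = 144 - 384 = -240
sqrt(|disc|) = sqrt(240) = 15.4919
Real part = 12/(2*4) = 1.5000
Imag part = 15.4919/(2*4) = 1.9365

1.5000 ± 1.9365i


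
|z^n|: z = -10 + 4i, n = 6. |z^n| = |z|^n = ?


|z| = sqrt(100+16) = sqrt(116) = 10.7703
|z^6| = |z|^6 = (sqrt(116))^6 = 116^3 = 1560896

|z^6| = 1560896


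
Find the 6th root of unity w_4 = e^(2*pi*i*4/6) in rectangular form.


Angle = 360*4/6 = 240°
a = cos(240°) = -0.5000
b = sin(240°) = -0.8660

-0.5000 - 0.8660i


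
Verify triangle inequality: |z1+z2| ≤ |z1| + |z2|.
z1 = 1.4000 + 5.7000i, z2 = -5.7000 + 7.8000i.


|z1| = sqrt(1.4^2 + 5.7^2) = sqrt(34.45) = 5.8694
|z2| = sqrt((-5.7)^2 + 7.8^2) = sqrt(93.33) = 9.6607
z1+z2 = -4.3000 + 13.5000i
|z1+z2| = sqrt(200.74) = 14.1683
|z1|+|z2| = 5.8694 + 9.6607 = 15.5301

|z1+z2| = 14.1683 ≤ |z1|+|z2| = 15.5301 (verified)


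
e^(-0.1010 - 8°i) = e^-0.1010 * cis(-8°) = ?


e^-0.1010 = 0.9039
cos(-8°) = 0.9903
sin(-8°) = -0.1392
Real = 0.9039*0.9903 = 0.8951
Imag = 0.9039*(-0.1392) = -0.1258

0.8951 - 0.1258i


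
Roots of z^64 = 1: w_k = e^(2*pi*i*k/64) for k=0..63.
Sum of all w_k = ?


The sum of all 64th roots of unity is 0.
Geometric series: (1 - w^64)/(1 - w) = (1-1)/(1-w) = 0 since w^64 = 1, w ≠ 1.
Alternatively: coefficient of z^63 in z^64 - 1 is 0.

0


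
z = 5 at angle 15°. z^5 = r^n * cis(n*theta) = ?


r^5 = 5^5 = 3125
n*theta = 5*15° = 75° = 75° (mod 360)
a = 3125*cos(75°) = 808.8095
b = 3125*sin(75°) = 3018.5182

3125 cis(75°) = 808.8095 + 3018.5182i


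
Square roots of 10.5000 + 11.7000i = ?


|z| = sqrt(110.25+136.89) = 15.7207
sqrt((|z|+a)/2) = sqrt((15.7207+10.5)/2) = sqrt(13.1103) = 3.6208
sqrt((|z|-a)/2) = sqrt((15.7207-10.5)/2) = sqrt(2.6103) = 1.6157

±(3.6208 + 1.6157i) i.e. 3.6208 + 1.6157i and -3.6208 - 1.6157i


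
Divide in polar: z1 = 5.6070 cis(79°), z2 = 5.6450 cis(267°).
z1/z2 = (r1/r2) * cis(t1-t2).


r = 5.6070 / 5.6450 = 0.9933
theta = 79° - 267° = -188° = 172° (mod 360)

0.9933 cis(172°)


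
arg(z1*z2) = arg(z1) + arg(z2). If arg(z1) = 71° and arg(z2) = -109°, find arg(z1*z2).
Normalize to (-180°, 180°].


arg(z1*z2) = 71° - 109° = -38°
Normalized to (-180°, 180°]: -38°

-38°


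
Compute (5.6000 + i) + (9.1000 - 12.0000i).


Real: 5.6 + 9.1 = 14.7
Imag: 1 - 12 = -11

14.7000 - 11.0000i


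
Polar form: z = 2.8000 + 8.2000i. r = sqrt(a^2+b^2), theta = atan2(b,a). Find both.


r = sqrt(7.84+67.24) = sqrt(75.08) = 8.6649
theta = atan2(8.2, 2.8) = 71.1468 degrees

r = 8.6649, theta = 71.1468 degrees


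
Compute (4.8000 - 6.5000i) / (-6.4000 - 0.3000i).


Conjugate of z2 = -6.4000 + 0.3000i
Numerator: (4.8000 - 6.5000i)(-6.4000 + 0.3000i) = -28.7700 + 43.0400i
Denominator: (-6.4)^2 + (-0.3)^2 = 41.05
Result = (-28.7700 + 43.0400i)/41.05

-0.7009 + 1.0485i


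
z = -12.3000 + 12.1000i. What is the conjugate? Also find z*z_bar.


z_bar = -12.3000 - 12.1000i
z*z_bar = (-12.3)^2 + 12.1^2 = 151.29 + 146.41 = 297.7

z_bar = -12.3000 - 12.1000i, z*z_bar = 297.7


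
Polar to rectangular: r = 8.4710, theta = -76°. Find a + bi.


a = 8.4710*cos(-76°) = 8.4710*0.24192 = 2.0493
b = 8.4710*sin(-76°) = 8.4710*(-0.9703) = -8.2194

2.0493 - 8.2194i


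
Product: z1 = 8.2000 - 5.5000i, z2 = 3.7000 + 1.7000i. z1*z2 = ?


Real = 8.2*3.7 - (-5.5)*1.7 = 30.34 - (-9.35) = 39.69
Imag = 8.2*1.7 + 3.7*(-5.5) = 13.94 - (20.35) = -6.41

39.6900 - 6.4100i


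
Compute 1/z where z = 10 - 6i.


|z|^2 = 100+36 = 136
1/z = (10 + 6i)/136

1/z = 0.0735 + 0.0441i


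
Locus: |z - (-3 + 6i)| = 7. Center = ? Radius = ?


|z - z0| = r is a circle with center z0 and radius r.
Center = (-3, 6), radius = 7

Circle with center (-3, 6) and radius 7


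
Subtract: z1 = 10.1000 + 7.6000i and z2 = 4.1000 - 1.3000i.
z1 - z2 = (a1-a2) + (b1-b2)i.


Real: 10.1 - 4.1 = 6
Imag: 7.6 + 1.3 = 8.9

6.0000 + 8.9000i


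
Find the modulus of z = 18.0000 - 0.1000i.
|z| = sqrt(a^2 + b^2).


|z| = sqrt(18^2 + (-0.1)^2) = sqrt(324 + 0.01) = sqrt(324.01) = 18.0003

|z| = 18.0003


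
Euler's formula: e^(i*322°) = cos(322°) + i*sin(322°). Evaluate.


cos(322°) = 0.7880
sin(322°) = -0.6157

e^(i*322°) = 0.7880 - 0.6157i


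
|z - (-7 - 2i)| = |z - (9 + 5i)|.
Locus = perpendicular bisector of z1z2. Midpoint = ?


Equal distances means the locus is the perpendicular bisector of z1 and z2.
Midpoint = ((-7+9)/2, (-2+5)/2) = (1.0000, 1.5000)

Perpendicular bisector through (1.0000, 1.5000)


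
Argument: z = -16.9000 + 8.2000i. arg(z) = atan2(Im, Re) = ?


Re = -16.9, Im = 8.2
arg = atan2(8.2, -16.9) = 154.1170 degrees

arg(z) = 154.1170 degrees


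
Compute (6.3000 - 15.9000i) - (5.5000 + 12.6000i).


Real: 6.3 - 5.5 = 0.8
Imag: -15.9 - 12.6 = -28.5

0.8000 - 28.5000i


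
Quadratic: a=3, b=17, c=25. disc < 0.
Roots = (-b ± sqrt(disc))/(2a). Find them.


disc = 17^2 - 4*3*25 = 289 - 300 = -11
sqrt(|disc|) = sqrt(11) = 3.3166
Real part = -17/(2*3) = -2.8333
Imag part = 3.3166/(2*3) = 0.5528

-2.8333 ± 0.5528i


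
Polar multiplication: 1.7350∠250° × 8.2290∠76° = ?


r = 1.7350 * 8.2290 = 14.2773
theta = 250° + 76° = 326° = 326° (mod 360)

14.2773 cis(326°)


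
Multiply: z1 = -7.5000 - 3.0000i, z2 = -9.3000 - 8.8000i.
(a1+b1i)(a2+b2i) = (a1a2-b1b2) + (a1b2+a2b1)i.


Real = -7.5*(-9.3) - (-3)*(-8.8) = 69.75 - 26.4 = 43.35
Imag = -7.5*(-8.8) - (9.3)*(-3) = 66 + 27.9 = 93.9

43.3500 + 93.9000i


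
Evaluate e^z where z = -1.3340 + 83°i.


e^-1.3340 = 0.26342
cos(83°) = 0.1219
sin(83°) = 0.99255
Real = 0.26342*0.1219 = 0.0321
Imag = 0.26342*0.99255 = 0.2615

0.0321 + 0.2615i


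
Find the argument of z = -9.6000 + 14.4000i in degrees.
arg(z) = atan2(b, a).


Re = -9.6, Im = 14.4
arg = atan2(14.4, -9.6) = 123.6901 degrees

arg(z) = 123.6901 degrees


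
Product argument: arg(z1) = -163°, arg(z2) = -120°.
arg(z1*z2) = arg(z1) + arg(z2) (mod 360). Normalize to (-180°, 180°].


arg(z1*z2) = -163° - 120° = -283°
Normalized to (-180°, 180°]: 77°

77°


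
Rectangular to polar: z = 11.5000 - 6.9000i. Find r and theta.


r = sqrt(132.25+47.61) = sqrt(179.86) = 13.4112
theta = atan2(-6.9, 11.5) = -30.9638 degrees

r = 13.4112, theta = -30.9638 degrees


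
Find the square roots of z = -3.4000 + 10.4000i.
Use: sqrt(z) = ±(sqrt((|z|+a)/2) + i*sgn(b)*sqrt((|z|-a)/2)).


|z| = sqrt(11.56+108.16) = 10.9417
sqrt((|z|+a)/2) = sqrt((10.9417+(-3.4))/2) = sqrt(3.7708) = 1.9419
sqrt((|z|-a)/2) = sqrt((10.9417-(-3.4))/2) = sqrt(7.1708) = 2.6778

±(1.9419 + 2.6778i) i.e. 1.9419 + 2.6778i and -1.9419 - 2.6778i


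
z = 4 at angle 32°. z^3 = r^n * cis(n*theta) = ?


r^3 = 4^3 = 64
n*theta = 3*32° = 96° = 96° (mod 360)
a = 64*cos(96°) = -6.6898
b = 64*sin(96°) = 63.6494

64 cis(96°) = -6.6898 + 63.6494i


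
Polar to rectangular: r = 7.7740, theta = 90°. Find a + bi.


a = 7.7740*cos(90°) = 7.7740*0 = 0
b = 7.7740*sin(90°) = 7.7740*1 = 7.7740

0 + 7.7740i


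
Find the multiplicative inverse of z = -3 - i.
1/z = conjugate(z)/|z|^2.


|z|^2 = 9+1 = 10
1/z = (-3 + 1i)/10

1/z = -0.3000 + 0.1000i


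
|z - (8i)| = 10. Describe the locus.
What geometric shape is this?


|z - z0| = r is a circle with center z0 and radius r.
Center = (0, 8), radius = 10

Circle with center (0, 8) and radius 10


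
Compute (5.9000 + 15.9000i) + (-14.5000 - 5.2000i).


Real: 5.9 - 14.5 = -8.6
Imag: 15.9 - 5.2 = 10.7

-8.6000 + 10.7000i


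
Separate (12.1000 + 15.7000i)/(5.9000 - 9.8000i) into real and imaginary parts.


Multiply by conjugate: (12.1000 + 15.7000i)(5.9000 + 9.8000i) / (5.9^2 + (-9.8)^2)
Numerator real = 12.1*5.9 + 15.7*(-9.8) = -82.47
Numerator imag = 15.7*5.9 - 12.1*(-9.8) = 211.21
Denominator = 130.85
Re(z) = -82.47/130.85 = -0.6303
Im(z) = 211.21/130.85 = 1.6141

Re(z) = -0.6303, Im(z) = 1.6141


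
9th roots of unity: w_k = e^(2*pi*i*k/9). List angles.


The 9th roots of unity are cis(360k/9°) for k=0..8
Angle step = 360/9 = 40°
Primitive root: cis(40°)
Primitive root = 0.7660 + 0.6428i

9 roots at angles: 0°, 40°, 80°, 120°, 160°, 200°, 240°, 280°, 320°


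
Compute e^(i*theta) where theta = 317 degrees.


cos(317°) = 0.7314
sin(317°) = -0.6820

e^(i*317°) = 0.7314 - 0.6820i


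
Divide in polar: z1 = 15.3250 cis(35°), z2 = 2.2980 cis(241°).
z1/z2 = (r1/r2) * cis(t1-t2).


r = 15.3250 / 2.2980 = 6.6688
theta = 35° - 241° = -206° = 154° (mod 360)

6.6688 cis(154°)


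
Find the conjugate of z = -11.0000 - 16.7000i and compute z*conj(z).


z_bar = -11.0000 + 16.7000i
z*z_bar = (-11)^2 + (-16.7)^2 = 121 + 278.89 = 399.89

z_bar = -11.0000 + 16.7000i, z*z_bar = 399.89


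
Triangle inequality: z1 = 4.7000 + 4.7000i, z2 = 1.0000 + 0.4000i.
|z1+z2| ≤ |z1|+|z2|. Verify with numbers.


|z1| = sqrt(4.7^2 + 4.7^2) = sqrt(44.18) = 6.6468
|z2| = sqrt(1^2 + 0.4^2) = sqrt(1.16) = 1.0770
z1+z2 = 5.7000 + 5.1000i
|z1+z2| = sqrt(58.5) = 7.6485
|z1|+|z2| = 6.6468 + 1.0770 = 7.7238

|z1+z2| = 7.6485 ≤ |z1|+|z2| = 7.7238 (verified)


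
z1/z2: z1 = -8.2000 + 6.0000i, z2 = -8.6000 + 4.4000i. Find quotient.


Conjugate of z2 = -8.6000 - 4.4000i
Numerator: (-8.2000 + 6.0000i)(-8.6000 - 4.4000i) = 96.9200 - 15.5200i
Denominator: (-8.6)^2 + 4.4^2 = 93.32
Result = (96.9200 - 15.5200i)/93.32

1.0386 - 0.1663i


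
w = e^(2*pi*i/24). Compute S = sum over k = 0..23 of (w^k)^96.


The roots are w_k = w^k with w = e^(2*pi*i/24), and (w^k)^96 = (w^96)^k.
So S = 1 + u + u^2 + ... + u^(23) with u = w^96.
96 = 4*24 + 0, so 96 is a multiple of 24 and u = (w^24)^4 = 1.
Every one of the 24 terms equals 1: S = 24

S = 24


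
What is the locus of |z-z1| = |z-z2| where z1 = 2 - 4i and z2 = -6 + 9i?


Equal distances means the locus is the perpendicular bisector of z1 and z2.
Midpoint = ((2+(-6))/2, (-4+9)/2) = (-2.0000, 2.5000)

Perpendicular bisector through (-2.0000, 2.5000)


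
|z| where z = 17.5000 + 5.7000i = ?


|z| = sqrt(17.5^2 + 5.7^2) = sqrt(306.25 + 32.49) = sqrt(338.74) = 18.4049

|z| = 18.4049


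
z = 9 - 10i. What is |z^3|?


|z| = sqrt(81+100) = sqrt(181) = 13.4536
|z^3| = |z|^3 = (sqrt(181))^3 = 181*sqrt(181)

|z^3| = 181*sqrt(181) ≈ 2435.1060


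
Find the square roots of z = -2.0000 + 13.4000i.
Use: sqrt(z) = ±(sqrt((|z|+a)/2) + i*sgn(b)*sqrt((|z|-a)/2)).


|z| = sqrt(4+179.56) = 13.5484
sqrt((|z|+a)/2) = sqrt((13.5484+(-2))/2) = sqrt(5.7742) = 2.4030
sqrt((|z|-a)/2) = sqrt((13.5484-(-2))/2) = sqrt(7.7742) = 2.7882

±(2.4030 + 2.7882i) i.e. 2.4030 + 2.7882i and -2.4030 - 2.7882i


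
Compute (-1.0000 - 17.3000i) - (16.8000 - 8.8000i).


Real: -1 - 16.8 = -17.8
Imag: -17.3 + 8.8 = -8.5

-17.8000 - 8.5000i


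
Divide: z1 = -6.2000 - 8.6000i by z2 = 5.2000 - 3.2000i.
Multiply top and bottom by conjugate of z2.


Conjugate of z2 = 5.2000 + 3.2000i
Numerator: (-6.2000 - 8.6000i)(5.2000 + 3.2000i) = -4.7200 - 64.5600i
Denominator: 5.2^2 + (-3.2)^2 = 37.28
Result = (-4.7200 - 64.5600i)/37.28

-0.1266 - 1.7318i


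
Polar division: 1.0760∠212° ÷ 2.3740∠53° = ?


r = 1.0760 / 2.3740 = 0.4532
theta = 212° - 53° = 159° = 159° (mod 360)

0.4532 cis(159°)


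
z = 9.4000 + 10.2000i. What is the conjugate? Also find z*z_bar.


z_bar = 9.4000 - 10.2000i
z*z_bar = 9.4^2 + 10.2^2 = 88.36 + 104.04 = 192.4

z_bar = 9.4000 - 10.2000i, z*z_bar = 192.4


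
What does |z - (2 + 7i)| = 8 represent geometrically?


|z - z0| = r is a circle with center z0 and radius r.
Center = (2, 7), radius = 8

Circle with center (2, 7) and radius 8


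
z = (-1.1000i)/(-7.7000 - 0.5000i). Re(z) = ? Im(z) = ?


Multiply by conjugate: (-1.1000i)(-7.7000 + 0.5000i) / ((-7.7)^2 + (-0.5)^2)
Numerator real = 0*(-7.7) - (1.1)*(-0.5) = 0.55
Numerator imag = -1.1*(-7.7) - 0*(-0.5) = 8.47
Denominator = 59.54
Re(z) = 0.55/59.54 = 0.0092
Im(z) = 8.47/59.54 = 0.1423

Re(z) = 0.0092, Im(z) = 0.1423


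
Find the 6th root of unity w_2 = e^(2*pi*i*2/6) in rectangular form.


Angle = 360*2/6 = 120°
a = cos(120°) = -0.5000
b = sin(120°) = 0.8660

-0.5000 + 0.8660i


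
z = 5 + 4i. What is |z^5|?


|z| = sqrt(25+16) = sqrt(41) = 6.4031
|z^5| = |z|^5 = (sqrt(41))^5 = 41^2 * sqrt(41) = 1681*sqrt(41)

|z^5| = 1681*sqrt(41) ≈ 10763.6518


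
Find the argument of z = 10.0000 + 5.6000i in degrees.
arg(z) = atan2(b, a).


Re = 10, Im = 5.6
arg = atan2(5.6, 10) = 29.2488 degrees

arg(z) = 29.2488 degrees


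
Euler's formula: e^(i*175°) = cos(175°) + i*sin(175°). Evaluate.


cos(175°) = -0.9962
sin(175°) = 0.0872

e^(i*175°) = -0.9962 + 0.0872i


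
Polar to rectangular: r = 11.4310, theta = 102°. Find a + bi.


a = 11.4310*cos(102°) = 11.4310*(-0.20791) = -2.3766
b = 11.4310*sin(102°) = 11.4310*0.97815 = 11.1812

-2.3766 + 11.1812i


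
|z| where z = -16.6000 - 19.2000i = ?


|z| = sqrt((-16.6)^2 + (-19.2)^2) = sqrt(275.56 + 368.64) = sqrt(644.2) = 25.3811

|z| = 25.3811


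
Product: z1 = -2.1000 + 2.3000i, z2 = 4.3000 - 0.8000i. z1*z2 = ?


Real = -2.1*4.3 - 2.3*(-0.8) = -9.03 - (-1.84) = -7.19
Imag = -2.1*(-0.8) + 4.3*2.3 = 1.68 + 9.89 = 11.57

-7.1900 + 11.5700i


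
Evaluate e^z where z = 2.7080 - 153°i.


e^2.7080 = 14.9992
cos(-153°) = -0.89101
sin(-153°) = -0.45399
Real = 14.9992*(-0.89101) = -13.3644
Imag = 14.9992*(-0.45399) = -6.8095

-13.3644 - 6.8095i


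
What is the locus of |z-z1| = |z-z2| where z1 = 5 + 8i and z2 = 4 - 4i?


Equal distances means the locus is the perpendicular bisector of z1 and z2.
Midpoint = ((5+4)/2, (8+(-4))/2) = (4.5000, 2.0000)

Perpendicular bisector through (4.5000, 2.0000)


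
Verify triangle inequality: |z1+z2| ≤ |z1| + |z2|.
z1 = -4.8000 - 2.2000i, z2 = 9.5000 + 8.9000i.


|z1| = sqrt((-4.8)^2 + (-2.2)^2) = sqrt(27.88) = 5.2802
|z2| = sqrt(9.5^2 + 8.9^2) = sqrt(169.46) = 13.0177
z1+z2 = 4.7000 + 6.7000i
|z1+z2| = sqrt(66.98) = 8.1841
|z1|+|z2| = 5.2802 + 13.0177 = 18.2979

|z1+z2| = 8.1841 ≤ |z1|+|z2| = 18.2979 (verified)


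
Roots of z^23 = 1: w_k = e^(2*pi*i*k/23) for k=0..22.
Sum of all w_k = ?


The sum of all 23th roots of unity is 0.
Geometric series: (1 - w^23)/(1 - w) = (1-1)/(1-w) = 0 since w^23 = 1, w ≠ 1.
Alternatively: coefficient of z^22 in z^23 - 1 is 0.

0


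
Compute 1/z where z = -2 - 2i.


|z|^2 = 4+4 = 8
1/z = (-2 + 2i)/8

1/z = -0.2500 + 0.2500i


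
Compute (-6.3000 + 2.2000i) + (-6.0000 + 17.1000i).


Real: -6.3 - 6 = -12.3
Imag: 2.2 + 17.1 = 19.3

-12.3000 + 19.3000i


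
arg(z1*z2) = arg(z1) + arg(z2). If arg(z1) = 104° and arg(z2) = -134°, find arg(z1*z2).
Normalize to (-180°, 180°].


arg(z1*z2) = 104° - 134° = -30°
Normalized to (-180°, 180°]: -30°

-30°


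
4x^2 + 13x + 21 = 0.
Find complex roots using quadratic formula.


disc = 13^2 - 4*4*21 = 169 - 336 = -167
sqrt(|disc|) = sqrt(167) = 12.9228
Real part = -13/(2*4) = -1.6250
Imag part = 12.9228/(2*4) = 1.6154

-1.6250 ± 1.6154i


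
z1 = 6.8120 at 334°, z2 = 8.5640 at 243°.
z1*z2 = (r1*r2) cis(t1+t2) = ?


r = 6.8120 * 8.5640 = 58.3380
theta = 334° + 243° = 577° = 217° (mod 360)

58.3380 cis(217°)


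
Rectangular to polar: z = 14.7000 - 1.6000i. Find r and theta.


r = sqrt(216.09+2.56) = sqrt(218.65) = 14.7868
theta = atan2(-1.6, 14.7) = -6.2118 degrees

r = 14.7868, theta = -6.2118 degrees


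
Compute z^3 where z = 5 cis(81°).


r^3 = 5^3 = 125
n*theta = 3*81° = 243° = 243° (mod 360)
a = 125*cos(243°) = -56.7488
b = 125*sin(243°) = -111.3758

125 cis(243°) = -56.7488 - 111.3758i


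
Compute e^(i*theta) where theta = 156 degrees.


cos(156°) = -0.9135
sin(156°) = 0.4067

e^(i*156°) = -0.9135 + 0.4067i


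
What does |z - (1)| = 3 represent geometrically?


|z - z0| = r is a circle with center z0 and radius r.
Center = (1, 0), radius = 3

Circle with center (1, 0) and radius 3


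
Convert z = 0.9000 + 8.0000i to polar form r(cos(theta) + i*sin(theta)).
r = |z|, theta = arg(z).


r = sqrt(0.81+64) = sqrt(64.81) = 8.0505
theta = atan2(8, 0.9) = 83.5812 degrees

r = 8.0505, theta = 83.5812 degrees


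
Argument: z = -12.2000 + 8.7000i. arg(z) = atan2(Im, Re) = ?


Re = -12.2, Im = 8.7
arg = atan2(8.7, -12.2) = 144.5068 degrees

arg(z) = 144.5068 degrees


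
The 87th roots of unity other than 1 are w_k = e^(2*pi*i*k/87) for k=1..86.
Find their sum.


With w = e^(2*pi*i/87), all 87 of the 87th roots of unity w^0 = 1, w, ..., w^(86) sum to 0: 1 + w + ... + w^(86) = (1 - w^87)/(1 - w) = 0 since w^87 = 1, w ≠ 1.
Removing the root 1: w + w^2 + ... + w^(86) = 0 - 1 = -1

Sum = -1


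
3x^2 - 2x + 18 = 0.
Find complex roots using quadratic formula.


disc = (-2)^2 - 4*3*18 = 4 - 216 = -212
sqrt(|disc|) = sqrt(212) = 14.5602
Real part = 2/(2*3) = 0.3333
Imag part = 14.5602/(2*3) = 2.4267

0.3333 ± 2.4267i


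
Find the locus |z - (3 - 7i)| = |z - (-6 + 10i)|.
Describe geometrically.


Equal distances means the locus is the perpendicular bisector of z1 and z2.
Midpoint = ((3+(-6))/2, (-7+10)/2) = (-1.5000, 1.5000)

Perpendicular bisector through (-1.5000, 1.5000)


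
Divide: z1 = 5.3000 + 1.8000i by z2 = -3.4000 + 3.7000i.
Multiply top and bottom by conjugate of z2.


Conjugate of z2 = -3.4000 - 3.7000i
Numerator: (5.3000 + 1.8000i)(-3.4000 - 3.7000i) = -11.3600 - 25.7300i
Denominator: (-3.4)^2 + 3.7^2 = 25.25
Result = (-11.3600 - 25.7300i)/25.25

-0.4499 - 1.0190i


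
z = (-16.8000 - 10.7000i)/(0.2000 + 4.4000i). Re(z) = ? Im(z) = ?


Multiply by conjugate: (-16.8000 - 10.7000i)(0.2000 - 4.4000i) / (0.2^2 + 4.4^2)
Numerator real = -16.8*0.2 - (10.7)*4.4 = -50.44
Numerator imag = -10.7*0.2 - (-16.8)*4.4 = 71.78
Denominator = 19.4
Re(z) = -50.44/19.4 = -2.6000
Im(z) = 71.78/19.4 = 3.7000

Re(z) = -2.6000, Im(z) = 3.7000


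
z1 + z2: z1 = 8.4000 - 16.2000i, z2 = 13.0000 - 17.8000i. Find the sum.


Real: 8.4 + 13 = 21.4
Imag: -16.2 - 17.8 = -34

21.4000 - 34.0000i


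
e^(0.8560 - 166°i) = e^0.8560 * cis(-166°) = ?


e^0.8560 = 2.3537
cos(-166°) = -0.9703
sin(-166°) = -0.2419
Real = 2.3537*(-0.9703) = -2.2838
Imag = 2.3537*(-0.2419) = -0.5694

-2.2838 - 0.5694i


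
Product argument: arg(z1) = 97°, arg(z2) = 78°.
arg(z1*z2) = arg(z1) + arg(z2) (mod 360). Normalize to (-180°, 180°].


arg(z1*z2) = 97° + 78° = 175°
Normalized to (-180°, 180°]: 175°

175°


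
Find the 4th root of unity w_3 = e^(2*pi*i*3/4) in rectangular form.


Angle = 360*3/4 = 270°
a = cos(270°) = 0
b = sin(270°) = -1.0000

0 - 1.0000i


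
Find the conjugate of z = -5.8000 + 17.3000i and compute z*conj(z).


z_bar = -5.8000 - 17.3000i
z*z_bar = (-5.8)^2 + 17.3^2 = 33.64 + 299.29 = 332.93

z_bar = -5.8000 - 17.3000i, z*z_bar = 332.93


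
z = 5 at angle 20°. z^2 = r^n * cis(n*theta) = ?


r^2 = 5^2 = 25
n*theta = 2*20° = 40° = 40° (mod 360)
a = 25*cos(40°) = 19.1511
b = 25*sin(40°) = 16.0697

25 cis(40°) = 19.1511 + 16.0697i


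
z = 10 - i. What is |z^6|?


|z| = sqrt(100+1) = sqrt(101) = 10.0499
|z^6| = |z|^6 = (sqrt(101))^6 = 101^3 = 1030301

|z^6| = 1030301


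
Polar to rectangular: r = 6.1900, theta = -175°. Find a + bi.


a = 6.1900*cos(-175°) = 6.1900*(-0.99619) = -6.1664
b = 6.1900*sin(-175°) = 6.1900*(-0.08716) = -0.5395

-6.1664 - 0.5395i


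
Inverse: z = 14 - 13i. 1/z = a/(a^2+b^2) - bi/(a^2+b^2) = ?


|z|^2 = 196+169 = 365
1/z = (14 + 13i)/365

1/z = 0.0384 + 0.0356i


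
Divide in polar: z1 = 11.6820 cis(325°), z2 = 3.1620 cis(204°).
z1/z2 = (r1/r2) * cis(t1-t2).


r = 11.6820 / 3.1620 = 3.6945
theta = 325° - 204° = 121° = 121° (mod 360)

3.6945 cis(121°)


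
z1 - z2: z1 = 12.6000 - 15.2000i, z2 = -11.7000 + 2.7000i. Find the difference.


Real: 12.6 + 11.7 = 24.3
Imag: -15.2 - 2.7 = -17.9

24.3000 - 17.9000i


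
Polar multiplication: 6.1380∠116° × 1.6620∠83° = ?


r = 6.1380 * 1.6620 = 10.2014
theta = 116° + 83° = 199° = 199° (mod 360)

10.2014 cis(199°)


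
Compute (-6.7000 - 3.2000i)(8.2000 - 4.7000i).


Real = -6.7*8.2 - (-3.2)*(-4.7) = -54.94 - 15.04 = -69.98
Imag = -6.7*(-4.7) + 8.2*(-3.2) = 31.49 - (26.24) = 5.25

-69.9800 + 5.2500i


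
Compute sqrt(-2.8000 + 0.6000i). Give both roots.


|z| = sqrt(7.84+0.36) = 2.8636
sqrt((|z|+a)/2) = sqrt((2.8636+(-2.8))/2) = sqrt(0.0318) = 0.1783
sqrt((|z|-a)/2) = sqrt((2.8636-(-2.8))/2) = sqrt(2.8318) = 1.6828

±(0.1783 + 1.6828i) i.e. 0.1783 + 1.6828i and -0.1783 - 1.6828i


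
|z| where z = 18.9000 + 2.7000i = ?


|z| = sqrt(18.9^2 + 2.7^2) = sqrt(357.21 + 7.29) = sqrt(364.5) = 19.0919

|z| = 19.0919


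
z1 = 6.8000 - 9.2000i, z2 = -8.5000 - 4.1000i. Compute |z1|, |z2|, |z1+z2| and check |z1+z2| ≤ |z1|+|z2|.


|z1| = sqrt(6.8^2 + (-9.2)^2) = sqrt(130.88) = 11.4403
|z2| = sqrt((-8.5)^2 + (-4.1)^2) = sqrt(89.06) = 9.4372
z1+z2 = -1.7000 - 13.3000i
|z1+z2| = sqrt(179.78) = 13.4082
|z1|+|z2| = 11.4403 + 9.4372 = 20.8775

|z1+z2| = 13.4082 ≤ |z1|+|z2| = 20.8775 (verified)


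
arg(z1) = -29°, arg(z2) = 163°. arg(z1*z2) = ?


arg(z1*z2) = -29° + 163° = 134°
Normalized to (-180°, 180°]: 134°

134°


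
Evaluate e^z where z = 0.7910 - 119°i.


e^0.7910 = 2.2056
cos(-119°) = -0.4848
sin(-119°) = -0.87462
Real = 2.2056*(-0.4848) = -1.0693
Imag = 2.2056*(-0.87462) = -1.9291

-1.0693 - 1.9291i


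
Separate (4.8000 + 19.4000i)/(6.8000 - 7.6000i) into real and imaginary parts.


Multiply by conjugate: (4.8000 + 19.4000i)(6.8000 + 7.6000i) / (6.8^2 + (-7.6)^2)
Numerator real = 4.8*6.8 + 19.4*(-7.6) = -114.8
Numerator imag = 19.4*6.8 - 4.8*(-7.6) = 168.4
Denominator = 104
Re(z) = -114.8/104 = -1.1038
Im(z) = 168.4/104 = 1.6192

Re(z) = -1.1038, Im(z) = 1.6192


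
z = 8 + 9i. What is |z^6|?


|z| = sqrt(64+81) = sqrt(145) = 12.0416
|z^6| = |z|^6 = (sqrt(145))^6 = 145^3 = 3048625

|z^6| = 3048625


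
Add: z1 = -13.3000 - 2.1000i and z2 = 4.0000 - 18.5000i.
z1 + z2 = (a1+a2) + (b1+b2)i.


Real: -13.3 + 4 = -9.3
Imag: -2.1 - 18.5 = -20.6

-9.3000 - 20.6000i


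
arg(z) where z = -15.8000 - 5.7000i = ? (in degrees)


Re = -15.8, Im = -5.7
arg = atan2(-5.7, -15.8) = -160.1626 degrees

arg(z) = -160.1626 degrees


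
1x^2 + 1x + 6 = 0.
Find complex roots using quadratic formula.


disc = 1^2 - 4*1*6 = 1 - 24 = -23
sqrt(|disc|) = sqrt(23) = 4.7958
Real part = -1/(2*1) = -0.5000
Imag part = 4.7958/(2*1) = 2.3979

-0.5000 ± 2.3979i


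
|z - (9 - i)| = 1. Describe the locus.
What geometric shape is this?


|z - z0| = r is a circle with center z0 and radius r.
Center = (9, -1), radius = 1

Circle with center (9, -1) and radius 1


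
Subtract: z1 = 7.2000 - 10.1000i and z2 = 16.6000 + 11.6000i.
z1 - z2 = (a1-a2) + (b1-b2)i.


Real: 7.2 - 16.6 = -9.4
Imag: -10.1 - 11.6 = -21.7

-9.4000 - 21.7000i


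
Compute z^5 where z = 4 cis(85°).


r^5 = 4^5 = 1024
n*theta = 5*85° = 425° = 65° (mod 360)
a = 1024*cos(65°) = 432.7611
b = 1024*sin(65°) = 928.0592

1024 cis(65°) = 432.7611 + 928.0592i


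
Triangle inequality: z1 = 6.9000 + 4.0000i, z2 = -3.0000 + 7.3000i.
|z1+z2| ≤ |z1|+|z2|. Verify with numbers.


|z1| = sqrt(6.9^2 + 4^2) = sqrt(63.61) = 7.9756
|z2| = sqrt((-3)^2 + 7.3^2) = sqrt(62.29) = 7.8924
z1+z2 = 3.9000 + 11.3000i
|z1+z2| = sqrt(142.9) = 11.9541
|z1|+|z2| = 7.9756 + 7.8924 = 15.8680

|z1+z2| = 11.9541 ≤ |z1|+|z2| = 15.8680 (verified)


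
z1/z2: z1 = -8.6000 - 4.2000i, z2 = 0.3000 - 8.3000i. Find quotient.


Conjugate of z2 = 0.3000 + 8.3000i
Numerator: (-8.6000 - 4.2000i)(0.3000 + 8.3000i) = 32.2800 - 72.6400i
Denominator: 0.3^2 + (-8.3)^2 = 68.98
Result = (32.2800 - 72.6400i)/68.98

0.4680 - 1.0531i


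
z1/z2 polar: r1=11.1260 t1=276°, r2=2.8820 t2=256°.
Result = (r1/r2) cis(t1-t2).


r = 11.1260 / 2.8820 = 3.8605
theta = 276° - 256° = 20° = 20° (mod 360)

3.8605 cis(20°)


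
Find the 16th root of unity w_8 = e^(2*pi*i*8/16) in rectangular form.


Angle = 360*8/16 = 180°
a = cos(180°) = -1.0000
b = sin(180°) = 0

-1.0000 + 0i


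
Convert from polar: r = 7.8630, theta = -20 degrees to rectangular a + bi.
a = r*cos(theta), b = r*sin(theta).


a = 7.8630*cos(-20°) = 7.8630*0.93969 = 7.3888
b = 7.8630*sin(-20°) = 7.8630*(-0.34202) = -2.6893

7.3888 - 2.6893i


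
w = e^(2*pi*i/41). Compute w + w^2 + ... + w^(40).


With w = e^(2*pi*i/41), all 41 of the 41th roots of unity w^0 = 1, w, ..., w^(40) sum to 0: 1 + w + ... + w^(40) = (1 - w^41)/(1 - w) = 0 since w^41 = 1, w ≠ 1.
Removing the root 1: w + w^2 + ... + w^(40) = 0 - 1 = -1

Sum = -1


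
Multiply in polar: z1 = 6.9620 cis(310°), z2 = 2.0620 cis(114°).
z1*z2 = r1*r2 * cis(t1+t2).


r = 6.9620 * 2.0620 = 14.3556
theta = 310° + 114° = 424° = 64° (mod 360)

14.3556 cis(64°)


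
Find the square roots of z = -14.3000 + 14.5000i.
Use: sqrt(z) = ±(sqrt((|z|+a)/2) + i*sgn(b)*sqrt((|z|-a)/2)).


|z| = sqrt(204.49+210.25) = 20.3652
sqrt((|z|+a)/2) = sqrt((20.3652+(-14.3))/2) = sqrt(3.0326) = 1.7414
sqrt((|z|-a)/2) = sqrt((20.3652-(-14.3))/2) = sqrt(17.3326) = 4.1632

±(1.7414 + 4.1632i) i.e. 1.7414 + 4.1632i and -1.7414 - 4.1632i


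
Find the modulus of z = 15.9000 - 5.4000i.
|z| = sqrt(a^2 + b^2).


|z| = sqrt(15.9^2 + (-5.4)^2) = sqrt(252.81 + 29.16) = sqrt(281.97) = 16.7920

|z| = 16.7920


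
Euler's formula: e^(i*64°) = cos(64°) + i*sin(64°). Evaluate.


cos(64°) = 0.4384
sin(64°) = 0.8988

e^(i*64°) = 0.4384 + 0.8988i


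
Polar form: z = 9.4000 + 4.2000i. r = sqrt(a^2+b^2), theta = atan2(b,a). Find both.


r = sqrt(88.36+17.64) = sqrt(106) = 10.2956
theta = atan2(4.2, 9.4) = 24.0755 degrees

r = 10.2956, theta = 24.0755 degrees


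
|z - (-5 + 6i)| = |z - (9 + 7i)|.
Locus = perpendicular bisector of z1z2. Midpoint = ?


Equal distances means the locus is the perpendicular bisector of z1 and z2.
Midpoint = ((-5+9)/2, (6+7)/2) = (2.0000, 6.5000)

Perpendicular bisector through (2.0000, 6.5000)


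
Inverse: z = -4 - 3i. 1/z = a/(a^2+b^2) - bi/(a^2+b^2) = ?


|z|^2 = 16+9 = 25
1/z = (-4 + 3i)/25

1/z = -0.1600 + 0.1200i


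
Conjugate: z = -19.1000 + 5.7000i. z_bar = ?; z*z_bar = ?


z_bar = -19.1000 - 5.7000i
z*z_bar = (-19.1)^2 + 5.7^2 = 364.81 + 32.49 = 397.3

z_bar = -19.1000 - 5.7000i, z*z_bar = 397.3


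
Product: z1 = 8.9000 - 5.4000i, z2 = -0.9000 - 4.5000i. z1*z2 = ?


Real = 8.9*(-0.9) - (-5.4)*(-4.5) = -8.01 - 24.3 = -32.31
Imag = 8.9*(-4.5) - (0.9)*(-5.4) = -40.05 + 4.86 = -35.19

-32.3100 - 35.1900i


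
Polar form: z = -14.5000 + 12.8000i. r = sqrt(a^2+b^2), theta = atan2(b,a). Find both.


r = sqrt(210.25+163.84) = sqrt(374.09) = 19.3414
theta = atan2(12.8, -14.5) = 138.5633 degrees

r = 19.3414, theta = 138.5633 degrees


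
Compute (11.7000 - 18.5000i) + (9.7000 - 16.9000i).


Real: 11.7 + 9.7 = 21.4
Imag: -18.5 - 16.9 = -35.4

21.4000 - 35.4000i


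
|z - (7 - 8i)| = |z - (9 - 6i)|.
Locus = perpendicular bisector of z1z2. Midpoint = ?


Equal distances means the locus is the perpendicular bisector of z1 and z2.
Midpoint = ((7+9)/2, (-8+(-6))/2) = (8.0000, -7.0000)

Perpendicular bisector through (8.0000, -7.0000)


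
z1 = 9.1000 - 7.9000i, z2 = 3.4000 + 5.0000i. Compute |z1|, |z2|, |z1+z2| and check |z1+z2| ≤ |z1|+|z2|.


|z1| = sqrt(9.1^2 + (-7.9)^2) = sqrt(145.22) = 12.0507
|z2| = sqrt(3.4^2 + 5^2) = sqrt(36.56) = 6.0465
z1+z2 = 12.5000 - 2.9000i
|z1+z2| = sqrt(164.66) = 12.8320
|z1|+|z2| = 12.0507 + 6.0465 = 18.0972

|z1+z2| = 12.8320 ≤ |z1|+|z2| = 18.0972 (verified)


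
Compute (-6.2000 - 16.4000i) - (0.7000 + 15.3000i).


Real: -6.2 - 0.7 = -6.9
Imag: -16.4 - 15.3 = -31.7

-6.9000 - 31.7000i


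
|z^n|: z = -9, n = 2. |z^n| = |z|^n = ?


|z| = sqrt(81+0) = sqrt(81) = 9
|z^2| = |z|^2 = 9^2 = 81

|z^2| = 81


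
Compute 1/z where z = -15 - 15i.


|z|^2 = 225+225 = 450
1/z = (-15 + 15i)/450

1/z = -0.0333 + 0.0333i


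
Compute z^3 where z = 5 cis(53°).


r^3 = 5^3 = 125
n*theta = 3*53° = 159° = 159° (mod 360)
a = 125*cos(159°) = -116.6976
b = 125*sin(159°) = 44.7960

125 cis(159°) = -116.6976 + 44.7960i


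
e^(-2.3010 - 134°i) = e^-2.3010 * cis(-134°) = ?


e^-2.3010 = 0.10016
cos(-134°) = -0.6947
sin(-134°) = -0.7193
Real = 0.10016*(-0.6947) = -0.0696
Imag = 0.10016*(-0.7193) = -0.0720

-0.0696 - 0.0720i


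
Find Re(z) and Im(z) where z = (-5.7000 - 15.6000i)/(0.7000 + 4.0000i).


Multiply by conjugate: (-5.7000 - 15.6000i)(0.7000 - 4.0000i) / (0.7^2 + 4^2)
Numerator real = -5.7*0.7 - (15.6)*4 = -66.39
Numerator imag = -15.6*0.7 - (-5.7)*4 = 11.88
Denominator = 16.49
Re(z) = -66.39/16.49 = -4.0261
Im(z) = 11.88/16.49 = 0.7204

Re(z) = -4.0261, Im(z) = 0.7204


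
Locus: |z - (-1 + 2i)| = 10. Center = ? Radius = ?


|z - z0| = r is a circle with center z0 and radius r.
Center = (-1, 2), radius = 10

Circle with center (-1, 2) and radius 10


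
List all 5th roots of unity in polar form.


The 5th roots of unity are cis(360k/5°) for k=0..4
Angle step = 360/5 = 72°
Primitive root: cis(72°)
Primitive root = 0.3090 + 0.9511i

5 roots at angles: 0°, 72°, 144°, 216°, 288°


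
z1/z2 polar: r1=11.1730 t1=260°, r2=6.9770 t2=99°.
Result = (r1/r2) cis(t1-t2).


r = 11.1730 / 6.9770 = 1.6014
theta = 260° - 99° = 161° = 161° (mod 360)

1.6014 cis(161°)


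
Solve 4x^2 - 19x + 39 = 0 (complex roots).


disc = (-19)^2 - 4*4*39 = 361 - 624 = -263
sqrt(|disc|) = sqrt(263) = 16.2173
Real part = 19/(2*4) = 2.3750
Imag part = 16.2173/(2*4) = 2.0272

2.3750 ± 2.0272i


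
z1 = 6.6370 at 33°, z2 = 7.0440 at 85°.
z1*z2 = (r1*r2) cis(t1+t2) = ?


r = 6.6370 * 7.0440 = 46.7510
theta = 33° + 85° = 118° = 118° (mod 360)

46.7510 cis(118°)


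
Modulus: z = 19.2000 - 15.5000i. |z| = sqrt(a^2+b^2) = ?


|z| = sqrt(19.2^2 + (-15.5)^2) = sqrt(368.64 + 240.25) = sqrt(608.89) = 24.6757

|z| = 24.6757


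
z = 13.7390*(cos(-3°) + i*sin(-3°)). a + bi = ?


a = 13.7390*cos(-3°) = 13.7390*0.99863 = 13.7202
b = 13.7390*sin(-3°) = 13.7390*(-0.052336) = -0.7190

13.7202 - 0.7190i


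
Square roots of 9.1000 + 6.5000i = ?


|z| = sqrt(82.81+42.25) = 11.1830
sqrt((|z|+a)/2) = sqrt((11.1830+9.1)/2) = sqrt(10.1415) = 3.1846
sqrt((|z|-a)/2) = sqrt((11.1830-9.1)/2) = sqrt(1.0415) = 1.0205

±(3.1846 + 1.0205i) i.e. 3.1846 + 1.0205i and -3.1846 - 1.0205i


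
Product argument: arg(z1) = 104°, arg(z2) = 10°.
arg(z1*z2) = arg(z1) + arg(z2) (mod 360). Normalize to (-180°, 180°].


arg(z1*z2) = 104° + 10° = 114°
Normalized to (-180°, 180°]: 114°

114°


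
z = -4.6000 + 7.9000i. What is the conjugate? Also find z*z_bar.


z_bar = -4.6000 - 7.9000i
z*z_bar = (-4.6)^2 + 7.9^2 = 21.16 + 62.41 = 83.57

z_bar = -4.6000 - 7.9000i, z*z_bar = 83.57
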